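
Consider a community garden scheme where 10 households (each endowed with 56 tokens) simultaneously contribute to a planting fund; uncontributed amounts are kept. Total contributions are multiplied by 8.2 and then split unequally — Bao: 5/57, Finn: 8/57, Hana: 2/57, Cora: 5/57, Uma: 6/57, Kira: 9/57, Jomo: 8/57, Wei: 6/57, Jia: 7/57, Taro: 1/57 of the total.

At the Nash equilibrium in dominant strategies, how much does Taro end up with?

88.22 tokens

A player with share s gets back 8.2·s per unit contributed, so full contribution is dominant for anyone with s > 1/8.2 = 0.1220 and zero contribution is dominant for anyone below.
Finn, Kira, Jomo and Jia clear that bar, contributing 56 each; the remaining 6 contribute 0. Total contributed: 224.
Taro keeps 56 and receives 8.2 × 224 × 1/57 = 32.22 from the planting fund, for a payoff of 88.22.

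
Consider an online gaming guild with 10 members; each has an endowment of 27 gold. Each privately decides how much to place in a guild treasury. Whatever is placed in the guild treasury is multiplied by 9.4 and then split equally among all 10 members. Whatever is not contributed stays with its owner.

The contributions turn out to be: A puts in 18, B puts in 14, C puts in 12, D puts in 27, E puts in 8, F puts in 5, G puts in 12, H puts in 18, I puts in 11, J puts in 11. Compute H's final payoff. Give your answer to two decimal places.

Total contributed: 18 + 14 + 12 + 27 + 8 + 5 + 12 + 18 + 11 + 11 = 136.
Each receives 9.4 × 136 / 10 = 127.84 from the guild treasury.
H keeps 27 − 18 = 9, so H's payoff is 9 + 127.84 = 136.84.

136.84 gold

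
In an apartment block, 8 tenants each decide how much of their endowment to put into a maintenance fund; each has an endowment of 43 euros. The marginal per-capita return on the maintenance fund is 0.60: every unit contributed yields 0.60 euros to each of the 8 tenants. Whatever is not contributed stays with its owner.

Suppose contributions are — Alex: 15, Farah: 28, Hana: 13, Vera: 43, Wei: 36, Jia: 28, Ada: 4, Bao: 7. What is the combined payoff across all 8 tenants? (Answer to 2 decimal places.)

Total contributed: 15 + 28 + 13 + 43 + 36 + 28 + 4 + 7 = 174; total kept: 8 × 43 − 174 = 170.
The maintenance fund pays out 0.60 × 8 × 174 = 835.20 in aggregate.
Group total = 170 + 835.20 = 1005.20.

1005.20 euros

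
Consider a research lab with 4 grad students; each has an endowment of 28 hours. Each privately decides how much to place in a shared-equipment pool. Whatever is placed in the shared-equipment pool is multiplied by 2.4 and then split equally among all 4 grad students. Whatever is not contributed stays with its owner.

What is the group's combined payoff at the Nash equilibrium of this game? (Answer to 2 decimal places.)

112.00 hours

Each contributed unit returns 2.4/4 = 0.6000 to its contributor — below 1 — so contributing 0 is dominant for every player. At the Nash equilibrium everyone keeps their 28, and the group total is 4 × 28 = 112.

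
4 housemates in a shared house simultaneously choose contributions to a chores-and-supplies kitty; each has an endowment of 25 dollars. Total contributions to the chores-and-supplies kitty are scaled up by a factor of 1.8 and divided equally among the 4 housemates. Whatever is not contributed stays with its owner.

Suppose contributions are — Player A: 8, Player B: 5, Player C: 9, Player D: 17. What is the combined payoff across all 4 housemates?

131.20 dollars

Total contributed: 8 + 5 + 9 + 17 = 39; total kept: 4 × 25 − 39 = 61.
The chores-and-supplies kitty pays out 1.8 × 39 = 70.20 in aggregate.
Group total = 61 + 70.20 = 131.20.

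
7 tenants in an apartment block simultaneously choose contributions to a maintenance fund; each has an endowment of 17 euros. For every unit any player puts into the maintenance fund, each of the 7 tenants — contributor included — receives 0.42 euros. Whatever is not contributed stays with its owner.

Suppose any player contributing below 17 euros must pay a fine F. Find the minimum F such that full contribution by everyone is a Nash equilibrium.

Given the others contribute fully, the best deviation is to contribute 0 (any partial contribution still incurs the fine and gives up units whose private return 0.42 is below 1).
Deviating from 17 to 0 saves 17 euros but forfeits the deviator's share of the drop in the maintenance fund: 0.42 × 17 = 7.14.
So the deviation gain is 17 − 7.14 = 9.86, and the fine must be at least 9.86 euros to wipe it out.

9.86 euros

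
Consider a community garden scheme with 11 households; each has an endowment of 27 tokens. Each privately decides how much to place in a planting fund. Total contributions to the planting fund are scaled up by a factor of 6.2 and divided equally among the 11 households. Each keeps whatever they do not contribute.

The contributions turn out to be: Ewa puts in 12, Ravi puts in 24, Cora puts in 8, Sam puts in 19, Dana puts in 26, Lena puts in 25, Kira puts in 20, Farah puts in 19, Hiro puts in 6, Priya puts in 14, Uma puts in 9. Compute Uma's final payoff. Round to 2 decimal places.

120.58 tokens

Total contributed: 12 + 24 + 8 + 19 + 26 + 25 + 20 + 19 + 6 + 14 + 9 = 182.
Each receives 6.2 × 182 / 11 = 102.58 from the planting fund.
Uma keeps 27 − 9 = 18, so Uma's payoff is 18 + 102.58 = 120.58.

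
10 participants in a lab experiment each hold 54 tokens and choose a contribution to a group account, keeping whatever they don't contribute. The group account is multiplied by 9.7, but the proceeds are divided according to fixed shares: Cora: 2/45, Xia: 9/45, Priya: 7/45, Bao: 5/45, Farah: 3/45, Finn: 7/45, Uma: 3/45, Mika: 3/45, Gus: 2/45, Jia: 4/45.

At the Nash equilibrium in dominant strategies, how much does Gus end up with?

For player j, contributing a unit is worthwhile iff 9.7 × (j's share) ≥ 1, i.e. iff j's share is at least 0.1031.
Xia, Priya, Bao and Finn clear that bar, contributing 54 each; the remaining 6 contribute 0. Total contributed: 216.
Gus keeps 54 and receives 9.7 × 216 × 2/45 = 93.12 from the group account, for a payoff of 147.12.

147.12 tokens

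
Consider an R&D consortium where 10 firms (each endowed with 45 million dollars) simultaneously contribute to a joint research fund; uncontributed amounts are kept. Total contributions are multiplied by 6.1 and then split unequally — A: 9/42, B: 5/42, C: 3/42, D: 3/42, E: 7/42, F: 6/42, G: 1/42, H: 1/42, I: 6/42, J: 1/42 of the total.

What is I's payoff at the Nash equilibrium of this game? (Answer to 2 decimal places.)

A player with share s gets back 6.1·s per unit contributed, so full contribution is dominant for anyone with s > 1/6.1 = 0.1639 and zero contribution is dominant for anyone below.
A and E clear that bar, contributing 45 each; the remaining 8 contribute 0. Total contributed: 90.
I keeps 45 and receives 6.1 × 90 × 6/42 = 78.43 from the joint research fund, for a payoff of 123.43.

123.43 million dollars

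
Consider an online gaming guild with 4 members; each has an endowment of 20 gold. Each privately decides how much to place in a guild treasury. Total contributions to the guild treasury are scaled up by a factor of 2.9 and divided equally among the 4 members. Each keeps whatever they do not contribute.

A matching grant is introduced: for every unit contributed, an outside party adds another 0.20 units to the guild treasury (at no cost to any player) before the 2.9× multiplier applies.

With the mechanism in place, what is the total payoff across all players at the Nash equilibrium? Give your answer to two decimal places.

With the mechanism, a contributed unit returns 2.9 × 1.20 / 4 = 0.8700 per unit of net cost — still below 1 — so contributing 0 remains dominant for every player.
At the Nash equilibrium no one contributes; group total payoff = 4 × 20 = 80.

80.00 gold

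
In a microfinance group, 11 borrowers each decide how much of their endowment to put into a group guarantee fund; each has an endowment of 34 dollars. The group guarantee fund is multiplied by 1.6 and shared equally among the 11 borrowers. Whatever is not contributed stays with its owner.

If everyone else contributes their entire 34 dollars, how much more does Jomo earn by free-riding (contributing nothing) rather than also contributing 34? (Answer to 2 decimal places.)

29.05 dollars

Switching from a contribution of 34 to 0 lets Jomo keep an extra 34 dollars, but lowers the group guarantee fund by 34, which costs Jomo their own share of that drop: 1.6/11 × 34 = 4.95.
Net gain = 34 − 4.95 = 29.05. The private return per contributed unit (0.1455) is below 1, so free-riding is indeed the best response regardless of what the others do.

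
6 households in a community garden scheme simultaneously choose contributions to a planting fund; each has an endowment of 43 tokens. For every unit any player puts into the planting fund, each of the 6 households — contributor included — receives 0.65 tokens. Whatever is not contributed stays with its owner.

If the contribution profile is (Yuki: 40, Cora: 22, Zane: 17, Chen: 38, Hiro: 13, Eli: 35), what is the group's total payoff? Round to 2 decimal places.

736.50 tokens

Total contributed: 40 + 22 + 17 + 38 + 13 + 35 = 165; total kept: 6 × 43 − 165 = 93.
The planting fund pays out 0.65 × 6 × 165 = 643.50 in aggregate.
Group total = 93 + 643.50 = 736.50.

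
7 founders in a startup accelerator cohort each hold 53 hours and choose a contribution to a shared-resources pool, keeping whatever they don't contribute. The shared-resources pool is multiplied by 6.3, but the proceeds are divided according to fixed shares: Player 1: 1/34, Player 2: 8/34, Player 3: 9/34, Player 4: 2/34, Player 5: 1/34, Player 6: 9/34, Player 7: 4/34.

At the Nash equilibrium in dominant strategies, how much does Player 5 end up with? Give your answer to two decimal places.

82.46 hours

Each unit j contributes comes back to j as 6.3 × (j's share), so j prefers to contribute only if that share exceeds 1/6.3 = 0.1587; otherwise keeping the unit dominates.
Player 2, Player 3 and Player 6 are above the threshold, contributing 53 each; the remaining 4 contribute 0. Total contributed: 159.
Player 5 keeps 53 and receives 6.3 × 159 × 1/34 = 29.46 from the shared-resources pool, for a payoff of 82.46.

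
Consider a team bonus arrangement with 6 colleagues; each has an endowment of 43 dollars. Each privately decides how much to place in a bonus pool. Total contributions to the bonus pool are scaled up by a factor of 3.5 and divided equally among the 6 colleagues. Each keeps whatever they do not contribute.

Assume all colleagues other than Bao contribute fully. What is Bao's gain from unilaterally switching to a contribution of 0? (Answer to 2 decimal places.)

17.92 dollars

Switching from a contribution of 43 to 0 lets Bao keep an extra 43 dollars, but lowers the bonus pool by 43, which costs Bao their own share of that drop: 3.5/6 × 43 = 25.08.
Net gain = 43 − 25.08 = 17.92. The private return per contributed unit (0.5833) is below 1, so free-riding is indeed the best response regardless of what the others do.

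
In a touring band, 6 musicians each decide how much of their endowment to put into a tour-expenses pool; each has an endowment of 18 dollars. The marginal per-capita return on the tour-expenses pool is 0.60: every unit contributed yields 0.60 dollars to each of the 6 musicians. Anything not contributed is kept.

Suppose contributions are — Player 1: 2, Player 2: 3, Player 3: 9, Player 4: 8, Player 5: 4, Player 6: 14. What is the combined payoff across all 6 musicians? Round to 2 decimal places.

Total contributed: 2 + 3 + 9 + 8 + 4 + 14 = 40; total kept: 6 × 18 − 40 = 68.
The tour-expenses pool pays out 0.60 × 6 × 40 = 144.00 in aggregate.
Group total = 68 + 144.00 = 212.00.

212.00 dollars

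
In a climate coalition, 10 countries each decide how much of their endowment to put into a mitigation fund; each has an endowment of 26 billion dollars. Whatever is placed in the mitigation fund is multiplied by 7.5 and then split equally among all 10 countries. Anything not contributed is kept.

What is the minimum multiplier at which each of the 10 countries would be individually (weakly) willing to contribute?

A contributed unit returns (multiplier)/10 to its contributor.
This reaches 1 exactly when the multiplier is 10.

10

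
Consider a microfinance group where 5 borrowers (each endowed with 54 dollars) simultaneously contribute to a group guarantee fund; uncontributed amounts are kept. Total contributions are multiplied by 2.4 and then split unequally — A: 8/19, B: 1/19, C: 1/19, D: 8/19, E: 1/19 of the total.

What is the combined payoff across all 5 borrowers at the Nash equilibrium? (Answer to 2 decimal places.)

421.20 dollars

Each unit j contributes comes back to j as 2.4 × (j's share), so j prefers to contribute only if that share exceeds 1/2.4 = 0.4167; otherwise keeping the unit dominates.
A and D are above the threshold, contributing 54 each; the remaining 3 contribute 0. Total contributed: 108.
The group guarantee fund pays out 2.4 × 108 = 259.20 in total (split across the unequal shares, but the aggregate is all that matters for the group sum).
The 3 free-riders keep 54 each, adding 162. Group total = 162 + 259.20 = 421.20.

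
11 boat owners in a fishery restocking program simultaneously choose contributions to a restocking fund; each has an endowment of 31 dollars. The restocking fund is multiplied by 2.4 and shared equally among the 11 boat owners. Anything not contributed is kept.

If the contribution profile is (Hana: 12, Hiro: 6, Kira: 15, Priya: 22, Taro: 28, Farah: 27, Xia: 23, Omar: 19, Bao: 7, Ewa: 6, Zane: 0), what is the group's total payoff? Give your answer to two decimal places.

Total contributed: 12 + 6 + 15 + 22 + 28 + 27 + 23 + 19 + 7 + 6 + 0 = 165; total kept: 11 × 31 − 165 = 176.
The restocking fund pays out 2.4 × 165 = 396.00 in aggregate.
Group total = 176 + 396.00 = 572.00.

572.00 dollars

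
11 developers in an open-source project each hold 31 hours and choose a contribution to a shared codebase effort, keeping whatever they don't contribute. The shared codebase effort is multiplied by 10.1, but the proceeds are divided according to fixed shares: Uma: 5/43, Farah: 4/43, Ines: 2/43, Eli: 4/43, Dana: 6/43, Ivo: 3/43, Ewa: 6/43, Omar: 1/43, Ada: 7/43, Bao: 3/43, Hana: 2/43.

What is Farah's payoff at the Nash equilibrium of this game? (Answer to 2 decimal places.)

Player j's private return per contributed unit is 10.1 × (j's share). Contributing is weakly dominant for j when that share is at least 1/10.1 = 0.0990, and contributing 0 is dominant otherwise.
Uma, Dana, Ewa and Ada clear that bar, contributing 31 each; the remaining 7 contribute 0. Total contributed: 124.
Farah keeps 31 and receives 10.1 × 124 × 4/43 = 116.50 from the shared codebase effort, for a payoff of 147.50.

147.50 hours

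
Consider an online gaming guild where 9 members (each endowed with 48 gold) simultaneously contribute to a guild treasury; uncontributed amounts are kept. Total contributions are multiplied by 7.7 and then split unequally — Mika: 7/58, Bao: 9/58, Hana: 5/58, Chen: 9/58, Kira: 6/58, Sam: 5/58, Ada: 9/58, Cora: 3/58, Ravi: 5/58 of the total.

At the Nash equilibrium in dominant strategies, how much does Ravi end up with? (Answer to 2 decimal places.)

A player with share s gets back 7.7·s per unit contributed, so full contribution is dominant for anyone with s > 1/7.7 = 0.1299 and zero contribution is dominant for anyone below.
Bao, Chen and Ada clear that bar, contributing 48 each; the remaining 6 contribute 0. Total contributed: 144.
Ravi keeps 48 and receives 7.7 × 144 × 5/58 = 95.59 from the guild treasury, for a payoff of 143.59.

143.59 gold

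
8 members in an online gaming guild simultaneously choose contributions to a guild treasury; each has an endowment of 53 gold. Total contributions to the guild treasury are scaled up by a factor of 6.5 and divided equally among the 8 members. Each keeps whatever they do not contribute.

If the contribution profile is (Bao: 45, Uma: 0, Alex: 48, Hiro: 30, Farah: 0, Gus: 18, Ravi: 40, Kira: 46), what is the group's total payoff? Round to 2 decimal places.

Total contributed: 45 + 0 + 48 + 30 + 0 + 18 + 40 + 46 = 227; total kept: 8 × 53 − 227 = 197.
The guild treasury pays out 6.5 × 227 = 1475.50 in aggregate.
Group total = 197 + 1475.50 = 1672.50.

1672.50 gold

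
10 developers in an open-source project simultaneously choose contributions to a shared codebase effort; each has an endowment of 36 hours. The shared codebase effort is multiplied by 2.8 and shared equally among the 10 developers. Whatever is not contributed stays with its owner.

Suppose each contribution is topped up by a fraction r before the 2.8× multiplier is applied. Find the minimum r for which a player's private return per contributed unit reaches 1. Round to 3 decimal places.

With matching at rate r, one contributed unit becomes (1 + r) in the shared codebase effort and returns 2.8 × (1 + r) / 10 to the contributor.
Setting this equal to 1: 1 + r = 10/2.8 = 3.5714.
So the minimum matching rate is r = 3.5714 − 1 = 2.571.

2.571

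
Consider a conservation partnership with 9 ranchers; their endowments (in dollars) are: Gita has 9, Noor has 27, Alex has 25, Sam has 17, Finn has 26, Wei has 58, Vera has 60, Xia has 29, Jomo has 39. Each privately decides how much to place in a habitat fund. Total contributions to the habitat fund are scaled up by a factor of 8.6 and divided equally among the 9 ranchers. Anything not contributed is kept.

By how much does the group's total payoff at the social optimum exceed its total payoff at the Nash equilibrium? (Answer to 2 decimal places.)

2204.00 dollars

The private return per contributed unit is 8.6/9 = 0.9556 < 1 for every player regardless of endowment, so the Nash equilibrium is zero contribution and the group total is Σ E_j = 9 + 27 + 25 + 17 + 26 + 58 + 60 + 29 + 39 = 290.
Each contributed unit returns 8.600 to the group, so the social optimum is full contribution by everyone: group total = 8.600 × 290 = 2494.00.
Efficiency loss = (8.600 − 1) × 290 = 2204.00.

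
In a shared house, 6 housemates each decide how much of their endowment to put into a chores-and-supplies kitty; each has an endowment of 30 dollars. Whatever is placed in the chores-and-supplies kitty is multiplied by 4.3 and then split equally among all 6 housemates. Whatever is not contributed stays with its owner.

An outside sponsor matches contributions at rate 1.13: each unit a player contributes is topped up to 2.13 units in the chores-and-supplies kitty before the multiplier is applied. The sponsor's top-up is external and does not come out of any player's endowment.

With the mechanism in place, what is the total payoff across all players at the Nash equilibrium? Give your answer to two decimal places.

1648.62 dollars

The effective private return per unit is now 4.3 × 2.13 / 6 = 1.5265 > 1, so every player's dominant strategy flips to full contribution.
So the Nash equilibrium is full contribution by all 6; the group earns 4.3 × 2.13 × 180 = 1648.62.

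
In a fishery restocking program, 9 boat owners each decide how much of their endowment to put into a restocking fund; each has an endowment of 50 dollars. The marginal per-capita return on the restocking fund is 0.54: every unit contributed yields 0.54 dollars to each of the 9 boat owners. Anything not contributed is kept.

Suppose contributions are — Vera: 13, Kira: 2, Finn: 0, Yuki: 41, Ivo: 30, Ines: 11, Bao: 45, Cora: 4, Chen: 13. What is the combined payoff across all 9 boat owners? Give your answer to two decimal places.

1063.74 dollars

Total contributed: 13 + 2 + 0 + 41 + 30 + 11 + 45 + 4 + 13 = 159; total kept: 9 × 50 − 159 = 291.
The restocking fund pays out 0.54 × 9 × 159 = 772.74 in aggregate.
Group total = 291 + 772.74 = 1063.74.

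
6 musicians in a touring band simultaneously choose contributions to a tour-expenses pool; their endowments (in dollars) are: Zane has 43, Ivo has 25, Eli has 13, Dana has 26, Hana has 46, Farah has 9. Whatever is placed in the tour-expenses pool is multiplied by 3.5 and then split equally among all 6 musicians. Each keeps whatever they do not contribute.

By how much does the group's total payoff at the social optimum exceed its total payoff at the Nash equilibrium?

The private return per contributed unit is 3.5/6 = 0.5833 < 1 for every player regardless of endowment, so the Nash equilibrium is zero contribution and the group total is Σ E_j = 43 + 25 + 13 + 26 + 46 + 9 = 162.
Each contributed unit returns 3.500 to the group, so the social optimum is full contribution by everyone: group total = 3.500 × 162 = 567.00.
Efficiency loss = (3.500 − 1) × 162 = 405.00.

405.00 dollars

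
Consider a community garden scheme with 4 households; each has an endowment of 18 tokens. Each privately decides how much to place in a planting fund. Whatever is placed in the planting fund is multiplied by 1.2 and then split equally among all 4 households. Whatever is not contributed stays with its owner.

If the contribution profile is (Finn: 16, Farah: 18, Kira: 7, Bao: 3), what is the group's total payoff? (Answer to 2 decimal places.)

Total contributed: 16 + 18 + 7 + 3 = 44; total kept: 4 × 18 − 44 = 28.
The planting fund pays out 1.2 × 44 = 52.80 in aggregate.
Group total = 28 + 52.80 = 80.80.

80.80 tokens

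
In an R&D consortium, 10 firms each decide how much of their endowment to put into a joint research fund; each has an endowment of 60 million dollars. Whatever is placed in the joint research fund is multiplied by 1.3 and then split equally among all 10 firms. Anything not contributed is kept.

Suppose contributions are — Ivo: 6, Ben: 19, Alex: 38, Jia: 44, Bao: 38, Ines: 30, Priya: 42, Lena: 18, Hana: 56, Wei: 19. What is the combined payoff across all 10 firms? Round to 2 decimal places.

Total contributed: 6 + 19 + 38 + 44 + 38 + 30 + 42 + 18 + 56 + 19 = 310; total kept: 10 × 60 − 310 = 290.
The joint research fund pays out 1.3 × 310 = 403.00 in aggregate.
Group total = 290 + 403.00 = 693.00.

693.00 million dollars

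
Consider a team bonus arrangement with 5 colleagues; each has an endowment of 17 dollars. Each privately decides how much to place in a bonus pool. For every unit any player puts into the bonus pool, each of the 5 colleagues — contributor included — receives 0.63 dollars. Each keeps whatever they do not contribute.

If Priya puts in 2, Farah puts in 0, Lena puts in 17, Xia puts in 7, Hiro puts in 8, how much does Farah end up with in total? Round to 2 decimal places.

38.42 dollars

Total contributed: 2 + 0 + 17 + 7 + 8 = 34.
Each receives 0.63 × 34 = 21.42 from the bonus pool.
Farah keeps 17 − 0 = 17, so Farah's payoff is 17 + 21.42 = 38.42.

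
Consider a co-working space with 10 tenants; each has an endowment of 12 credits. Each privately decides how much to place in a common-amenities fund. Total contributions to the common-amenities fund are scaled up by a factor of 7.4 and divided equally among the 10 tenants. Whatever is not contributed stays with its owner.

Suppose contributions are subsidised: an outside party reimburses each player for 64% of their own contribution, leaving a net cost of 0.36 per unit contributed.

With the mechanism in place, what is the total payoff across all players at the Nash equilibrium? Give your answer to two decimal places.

Under the mechanism each unit contributed yields (7.4/10) / 0.36 = 2.0556 back to its contributor per unit of net cost, which exceeds 1, making full contribution the dominant choice for everyone.
At the Nash equilibrium everyone contributes 12. Group total payoff = 10 × (12 × 0.64 + 7.4 × 12) = 964.80.

964.80 credits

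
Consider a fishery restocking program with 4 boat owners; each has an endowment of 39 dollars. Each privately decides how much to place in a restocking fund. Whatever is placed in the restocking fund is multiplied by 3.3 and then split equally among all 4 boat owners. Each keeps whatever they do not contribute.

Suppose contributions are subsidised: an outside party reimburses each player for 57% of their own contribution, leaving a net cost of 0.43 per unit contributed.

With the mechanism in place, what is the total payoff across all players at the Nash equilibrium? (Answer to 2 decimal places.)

603.72 dollars

Under the mechanism each unit contributed yields (3.3/4) / 0.43 = 1.9186 back to its contributor per unit of net cost, which exceeds 1, making full contribution the dominant choice for everyone.
At the Nash equilibrium everyone contributes 39. Group total payoff = 4 × (39 × 0.57 + 3.3 × 39) = 603.72.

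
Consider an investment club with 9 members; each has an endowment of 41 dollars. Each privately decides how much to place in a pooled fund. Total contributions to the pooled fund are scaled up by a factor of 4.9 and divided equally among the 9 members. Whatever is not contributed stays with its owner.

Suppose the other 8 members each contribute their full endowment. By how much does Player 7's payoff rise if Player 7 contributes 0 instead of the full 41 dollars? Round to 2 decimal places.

Switching from a contribution of 41 to 0 lets Player 7 keep an extra 41 dollars, but lowers the pooled fund by 41, which costs Player 7 their own share of that drop: 4.9/9 × 41 = 22.32.
Net gain = 41 − 22.32 = 18.68. The private return per contributed unit (0.5444) is below 1, so free-riding is indeed the best response regardless of what the others do.

18.68 dollars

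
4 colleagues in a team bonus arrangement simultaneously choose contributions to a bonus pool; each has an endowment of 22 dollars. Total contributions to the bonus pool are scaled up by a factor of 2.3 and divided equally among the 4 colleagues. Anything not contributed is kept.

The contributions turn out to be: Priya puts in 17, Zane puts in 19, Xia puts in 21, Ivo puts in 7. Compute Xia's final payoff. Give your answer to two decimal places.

Total contributed: 17 + 19 + 21 + 7 = 64.
Each receives 2.3 × 64 / 4 = 36.80 from the bonus pool.
Xia keeps 22 − 21 = 1, so Xia's payoff is 1 + 36.80 = 37.80.

37.80 dollars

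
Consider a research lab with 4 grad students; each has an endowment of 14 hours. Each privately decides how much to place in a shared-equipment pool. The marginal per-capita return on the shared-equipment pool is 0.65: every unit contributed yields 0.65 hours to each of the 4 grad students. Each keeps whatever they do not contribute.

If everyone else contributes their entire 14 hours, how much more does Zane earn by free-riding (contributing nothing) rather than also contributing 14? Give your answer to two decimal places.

Switching from a contribution of 14 to 0 lets Zane keep an extra 14 hours, but lowers the shared-equipment pool by 14, which costs Zane their own share of that drop: 0.65 × 14 = 9.10.
Net gain = 14 − 9.10 = 4.90. The private return per contributed unit (0.65) is below 1, so free-riding is indeed the best response regardless of what the others do.

4.90 hours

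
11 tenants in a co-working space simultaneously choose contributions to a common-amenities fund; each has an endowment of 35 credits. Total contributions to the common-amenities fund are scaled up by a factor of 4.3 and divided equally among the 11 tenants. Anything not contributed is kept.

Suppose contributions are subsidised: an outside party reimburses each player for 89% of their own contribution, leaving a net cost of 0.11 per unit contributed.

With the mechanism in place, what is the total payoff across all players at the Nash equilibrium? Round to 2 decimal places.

The effective private return per unit is now (4.3/11) / 0.11 = 3.5537 > 1, so every player's dominant strategy flips to full contribution.
At the Nash equilibrium everyone contributes 35. Group total payoff = 11 × (35 × 0.89 + 4.3 × 35) = 1998.15.

1998.15 credits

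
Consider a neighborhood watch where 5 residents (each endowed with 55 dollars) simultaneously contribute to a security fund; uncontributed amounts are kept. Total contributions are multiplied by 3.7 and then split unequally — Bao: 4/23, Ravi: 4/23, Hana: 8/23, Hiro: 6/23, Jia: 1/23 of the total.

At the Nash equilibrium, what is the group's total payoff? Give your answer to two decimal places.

A player with share s gets back 3.7·s per unit contributed, so full contribution is dominant for anyone with s > 1/3.7 = 0.2703 and zero contribution is dominant for anyone below.
Hana alone (share 8/23) is above the threshold, contributing 55; the remaining 4 contribute 0. Total contributed: 55.
The security fund pays out 3.7 × 55 = 203.50 in total (split across the unequal shares, but the aggregate is all that matters for the group sum).
The 4 free-riders keep 55 each, adding 220. Group total = 220 + 203.50 = 423.50.

423.50 dollars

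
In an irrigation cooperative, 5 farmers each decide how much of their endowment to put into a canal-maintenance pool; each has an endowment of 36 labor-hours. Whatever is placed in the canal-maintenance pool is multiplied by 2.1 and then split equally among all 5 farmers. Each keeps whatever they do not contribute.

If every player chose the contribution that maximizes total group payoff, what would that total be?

Each contributed unit returns 2.100 to the group as a whole (0.4200 to each of 5 players), which exceeds 1, so the social optimum is full contribution: group total = 2.100 × 180 = 378.00.

378.00 labor-hours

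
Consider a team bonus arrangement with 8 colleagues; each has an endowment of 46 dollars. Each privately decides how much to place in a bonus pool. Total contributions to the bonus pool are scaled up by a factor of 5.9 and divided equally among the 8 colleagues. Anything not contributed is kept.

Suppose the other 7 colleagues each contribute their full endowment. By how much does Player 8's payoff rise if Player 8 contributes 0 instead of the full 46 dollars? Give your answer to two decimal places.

12.08 dollars

Switching from a contribution of 46 to 0 lets Player 8 keep an extra 46 dollars, but lowers the bonus pool by 46, which costs Player 8 their own share of that drop: 5.9/8 × 46 = 33.92.
Net gain = 46 − 33.92 = 12.08. The private return per contributed unit (0.7375) is below 1, so free-riding is indeed the best response regardless of what the others do.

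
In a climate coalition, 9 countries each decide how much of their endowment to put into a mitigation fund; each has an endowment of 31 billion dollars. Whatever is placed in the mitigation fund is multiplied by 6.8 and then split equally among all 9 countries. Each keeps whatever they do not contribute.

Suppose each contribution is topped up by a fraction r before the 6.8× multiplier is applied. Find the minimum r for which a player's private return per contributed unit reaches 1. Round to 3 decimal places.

With matching at rate r, one contributed unit becomes (1 + r) in the mitigation fund and returns 6.8 × (1 + r) / 9 to the contributor.
Setting this equal to 1: 1 + r = 9/6.8 = 1.3235.
So the minimum matching rate is r = 1.3235 − 1 = 0.324.

0.324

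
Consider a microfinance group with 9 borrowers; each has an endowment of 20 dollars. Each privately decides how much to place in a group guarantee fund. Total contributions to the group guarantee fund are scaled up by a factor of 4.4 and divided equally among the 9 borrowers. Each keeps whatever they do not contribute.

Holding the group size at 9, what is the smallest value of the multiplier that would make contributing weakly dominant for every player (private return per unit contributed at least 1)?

A contributed unit returns (multiplier)/9 to its contributor.
This reaches 1 exactly when the multiplier is 9.

9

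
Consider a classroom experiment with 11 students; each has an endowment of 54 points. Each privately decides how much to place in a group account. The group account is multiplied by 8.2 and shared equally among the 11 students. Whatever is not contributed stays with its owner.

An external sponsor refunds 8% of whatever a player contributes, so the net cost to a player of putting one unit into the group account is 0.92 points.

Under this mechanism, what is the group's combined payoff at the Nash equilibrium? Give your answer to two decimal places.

The effective private return is (8.2/11) / 0.92 = 0.8103, which is still under 1, so the mechanism doesn't change anyone's dominant strategy: zero contribution.
At the Nash equilibrium no one contributes; group total payoff = 11 × 54 = 594.

594.00 points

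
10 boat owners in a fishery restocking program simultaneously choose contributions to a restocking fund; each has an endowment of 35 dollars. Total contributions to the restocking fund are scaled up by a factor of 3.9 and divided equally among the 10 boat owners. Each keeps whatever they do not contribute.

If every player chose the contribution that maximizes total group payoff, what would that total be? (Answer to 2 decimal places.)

Each contributed unit returns 3.900 to the group as a whole (0.3900 to each of 10 players), which exceeds 1, so the social optimum is full contribution: group total = 3.900 × 350 = 1365.00.

1365.00 dollars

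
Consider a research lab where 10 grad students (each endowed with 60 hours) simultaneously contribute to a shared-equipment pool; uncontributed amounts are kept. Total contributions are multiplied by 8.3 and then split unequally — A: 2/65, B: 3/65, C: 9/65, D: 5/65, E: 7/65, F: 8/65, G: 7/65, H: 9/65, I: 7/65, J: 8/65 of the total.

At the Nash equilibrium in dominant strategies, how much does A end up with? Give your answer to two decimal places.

121.29 hours

Each unit j contributes comes back to j as 8.3 × (j's share), so j prefers to contribute only if that share exceeds 1/8.3 = 0.1205; otherwise keeping the unit dominates.
C, F, H and J clear that bar, contributing 60 each; the remaining 6 contribute 0. Total contributed: 240.
A keeps 60 and receives 8.3 × 240 × 2/65 = 61.29 from the shared-equipment pool, for a payoff of 121.29.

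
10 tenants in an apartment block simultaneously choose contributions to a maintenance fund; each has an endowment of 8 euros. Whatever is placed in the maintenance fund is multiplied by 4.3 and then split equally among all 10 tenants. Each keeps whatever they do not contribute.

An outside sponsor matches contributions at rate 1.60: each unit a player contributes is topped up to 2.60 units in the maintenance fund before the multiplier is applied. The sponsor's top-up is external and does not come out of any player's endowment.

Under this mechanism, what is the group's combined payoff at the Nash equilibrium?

894.40 euros

With the mechanism, a contributed unit returns 4.3 × 2.60 / 10 = 1.1180 per unit of net cost to the contributor — now above 1 — so contributing fully is weakly dominant for every player.
So the Nash equilibrium is full contribution by all 10; the group earns 4.3 × 2.60 × 80 = 894.40.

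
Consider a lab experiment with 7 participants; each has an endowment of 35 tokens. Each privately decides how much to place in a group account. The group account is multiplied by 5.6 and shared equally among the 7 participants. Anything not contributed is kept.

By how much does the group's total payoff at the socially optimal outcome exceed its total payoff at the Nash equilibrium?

Each contributed unit returns 5.6/7 = 0.8000 to its contributor — below 1 — so contributing 0 is dominant for every player. At the Nash equilibrium everyone keeps their 35, and the group total is 7 × 35 = 245.
Each contributed unit returns 5.600 to the group as a whole (0.8000 to each of 7 players), which exceeds 1, so the social optimum is full contribution: group total = 5.600 × 245 = 1372.00.
Efficiency loss = 1372.00 − 245 = 1127.00.

1127.00 tokens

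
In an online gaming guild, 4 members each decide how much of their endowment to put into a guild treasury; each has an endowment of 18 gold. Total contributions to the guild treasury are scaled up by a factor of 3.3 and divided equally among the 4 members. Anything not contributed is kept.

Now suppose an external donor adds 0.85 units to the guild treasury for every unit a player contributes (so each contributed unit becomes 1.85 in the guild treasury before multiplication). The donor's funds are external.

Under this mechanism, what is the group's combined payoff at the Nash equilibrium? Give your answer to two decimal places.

With the mechanism, a contributed unit returns 3.3 × 1.85 / 4 = 1.5263 per unit of net cost to the contributor — now above 1 — so contributing fully is weakly dominant for every player.
So the Nash equilibrium is full contribution by all 4; the group earns 3.3 × 1.85 × 72 = 439.56.

439.56 gold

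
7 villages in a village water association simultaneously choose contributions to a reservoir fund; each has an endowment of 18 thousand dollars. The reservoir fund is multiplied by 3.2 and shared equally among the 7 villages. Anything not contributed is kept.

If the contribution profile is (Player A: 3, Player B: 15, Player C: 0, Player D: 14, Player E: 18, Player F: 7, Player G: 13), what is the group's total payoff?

Total contributed: 3 + 15 + 0 + 14 + 18 + 7 + 13 = 70; total kept: 7 × 18 − 70 = 56.
The reservoir fund pays out 3.2 × 70 = 224.00 in aggregate.
Group total = 56 + 224.00 = 280.00.

280.00 thousand dollars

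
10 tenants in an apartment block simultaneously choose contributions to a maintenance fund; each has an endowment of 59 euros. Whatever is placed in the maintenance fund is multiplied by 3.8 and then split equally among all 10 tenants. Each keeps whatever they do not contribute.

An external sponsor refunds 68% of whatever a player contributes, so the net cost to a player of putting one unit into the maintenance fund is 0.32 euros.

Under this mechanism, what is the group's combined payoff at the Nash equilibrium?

2643.20 euros

The effective private return per unit is now (3.8/10) / 0.32 = 1.1875 > 1, so every player's dominant strategy flips to full contribution.
So the Nash equilibrium is full contribution by all 10; the group earns 10 × (59 × 0.68 + 3.8 × 59) = 2643.20.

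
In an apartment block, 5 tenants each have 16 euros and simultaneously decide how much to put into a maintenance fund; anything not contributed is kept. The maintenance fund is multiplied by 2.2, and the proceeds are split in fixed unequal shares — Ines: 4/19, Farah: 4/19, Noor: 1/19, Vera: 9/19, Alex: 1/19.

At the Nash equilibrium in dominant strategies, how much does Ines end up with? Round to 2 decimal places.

For player j, contributing a unit is worthwhile iff 2.2 × (j's share) ≥ 1, i.e. iff j's share is at least 0.4545.
The only share above 0.4545 is Vera's 9/19, contributing 16; the remaining 4 contribute 0. Total contributed: 16.
Ines keeps 16 and receives 2.2 × 16 × 4/19 = 7.41 from the maintenance fund, for a payoff of 23.41.

23.41 euros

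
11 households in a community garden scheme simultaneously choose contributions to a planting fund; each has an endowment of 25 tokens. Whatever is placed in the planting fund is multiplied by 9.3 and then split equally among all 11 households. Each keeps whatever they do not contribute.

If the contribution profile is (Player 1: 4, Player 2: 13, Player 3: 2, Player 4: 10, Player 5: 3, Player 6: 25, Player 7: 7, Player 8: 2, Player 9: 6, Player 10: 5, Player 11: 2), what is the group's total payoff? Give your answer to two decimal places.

Total contributed: 4 + 13 + 2 + 10 + 3 + 25 + 7 + 2 + 6 + 5 + 2 = 79; total kept: 11 × 25 − 79 = 196.
The planting fund pays out 9.3 × 79 = 734.70 in aggregate.
Group total = 196 + 734.70 = 930.70.

930.70 tokens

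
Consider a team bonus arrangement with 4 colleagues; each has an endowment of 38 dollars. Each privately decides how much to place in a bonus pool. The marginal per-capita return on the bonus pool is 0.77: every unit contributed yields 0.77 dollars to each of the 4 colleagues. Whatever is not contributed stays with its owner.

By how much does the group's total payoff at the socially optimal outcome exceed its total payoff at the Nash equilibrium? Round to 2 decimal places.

The private return per contributed unit is 0.77 < 1, so contributing 0 is dominant for every player. At the Nash equilibrium everyone keeps their 38, and the group total is 4 × 38 = 152.
Each contributed unit returns 3.080 to the group as a whole (0.77 to each of 4 players), which exceeds 1, so the social optimum is full contribution: group total = 3.080 × 152 = 468.16.
Efficiency loss = 468.16 − 152 = 316.16.

316.16 dollars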